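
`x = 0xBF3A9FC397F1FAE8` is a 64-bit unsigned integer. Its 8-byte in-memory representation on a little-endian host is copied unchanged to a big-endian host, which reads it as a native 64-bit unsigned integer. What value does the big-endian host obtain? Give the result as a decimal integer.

Stored little-endian, the bytes at ascending addresses are E8 FA F1 97 C3 9F 3A BF.
Read back as big-endian, the last byte is least significant, giving 0xE8FAF197C39F3ABF.
0xE8FAF197C39F3ABF = 16787996195101293247.

16787996195101293247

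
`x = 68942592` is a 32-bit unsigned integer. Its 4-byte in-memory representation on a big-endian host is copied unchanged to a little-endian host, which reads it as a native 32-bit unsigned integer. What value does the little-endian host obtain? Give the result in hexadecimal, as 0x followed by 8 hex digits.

0x00FB1B04

68942592 in 32-bit hexadecimal is 0x041BFB00.
Stored big-endian, the bytes at ascending addresses are 04 1B FB 00.
Read back as little-endian, the first byte is least significant, giving 0x00FB1B04.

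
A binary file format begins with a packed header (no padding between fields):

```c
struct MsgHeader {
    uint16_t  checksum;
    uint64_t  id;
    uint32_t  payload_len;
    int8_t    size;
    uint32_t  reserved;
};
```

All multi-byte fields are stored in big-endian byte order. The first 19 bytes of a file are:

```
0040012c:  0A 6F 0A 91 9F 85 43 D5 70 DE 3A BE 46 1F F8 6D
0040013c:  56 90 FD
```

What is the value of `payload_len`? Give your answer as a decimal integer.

985548319

`payload_len` follows `checksum` (2 B), `id` (8 B), so it starts at offset 2 + 8 = 10 and occupies 4 bytes.
Bytes at offsets 10..13: 3A BE 46 1F.
In big-endian order the high byte comes first in memory.
The bytes are already most-significant first: 0x3ABE461F.
0x3ABE461F = 985548319.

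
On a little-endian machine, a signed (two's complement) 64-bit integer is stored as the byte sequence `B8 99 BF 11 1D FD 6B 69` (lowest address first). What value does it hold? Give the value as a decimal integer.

Little-endian stores the least-significant byte at the lowest address.
Reassemble most-significant byte first: 69 6B FD 1D 11 BF 99 B8 → 0x696BFD1D11BF99B8.
0x696BFD1D11BF99B8 = 7596443497784121784.

7596443497784121784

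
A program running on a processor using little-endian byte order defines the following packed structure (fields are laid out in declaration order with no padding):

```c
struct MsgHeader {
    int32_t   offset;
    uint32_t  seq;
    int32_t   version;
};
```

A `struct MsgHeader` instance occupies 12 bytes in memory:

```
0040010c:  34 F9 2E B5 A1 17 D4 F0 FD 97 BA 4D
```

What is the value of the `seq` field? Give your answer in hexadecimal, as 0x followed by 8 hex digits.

0xF0D417A1

`seq` follows `offset` (4 bytes), so it starts at byte offset 4 and occupies 4 bytes.
Bytes at offsets 4..7: A1 17 D4 F0.
Little-endian stores the least-significant byte at the lowest address.
Reassemble most-significant byte first: F0 D4 17 A1 → 0xF0D417A1.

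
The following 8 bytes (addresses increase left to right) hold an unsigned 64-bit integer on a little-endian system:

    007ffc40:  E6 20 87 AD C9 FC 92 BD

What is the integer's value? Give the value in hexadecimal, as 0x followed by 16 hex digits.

0xBD92FCC9AD8720E6

Little-endian stores the least-significant byte at the lowest address.
Reassemble most-significant byte first: BD 92 FC C9 AD 87 20 E6 → 0xBD92FCC9AD8720E6.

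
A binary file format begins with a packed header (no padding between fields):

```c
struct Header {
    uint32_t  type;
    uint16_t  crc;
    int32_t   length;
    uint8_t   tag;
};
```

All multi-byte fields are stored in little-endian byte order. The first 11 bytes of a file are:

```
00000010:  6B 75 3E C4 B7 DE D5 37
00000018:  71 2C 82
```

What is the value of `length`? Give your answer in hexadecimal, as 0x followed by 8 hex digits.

`length` follows `type` (4 B), `crc` (2 B), so it starts at offset 4 + 2 = 6 and occupies 4 bytes.
Bytes at offsets 6..9: D5 37 71 2C.
Little-endian stores the least-significant byte at the lowest address.
Reassemble most-significant byte first: 2C 71 37 D5 → 0x2C7137D5.

0x2C7137D5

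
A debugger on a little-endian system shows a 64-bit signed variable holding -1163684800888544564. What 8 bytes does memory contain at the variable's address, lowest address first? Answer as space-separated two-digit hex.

Two's complement of -1163684800888544564 in 64 bits: 1163684800888544564 = 0x10263D29337B9D34; invert → 0xEFD9C2D6CC8462CB; add 1 → 0xEFD9C2D6CC8462CC.
Split into bytes (most-significant first): EF D9 C2 D6 CC 84 62 CC.
Little-endian: lowest address holds the least-significant byte.
So at ascending addresses the bytes are CC 62 84 CC D6 C2 D9 EF.

CC 62 84 CC D6 C2 D9 EF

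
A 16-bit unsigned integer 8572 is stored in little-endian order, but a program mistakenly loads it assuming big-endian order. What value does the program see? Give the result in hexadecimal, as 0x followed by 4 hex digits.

8572 in 16-bit hexadecimal is 0x217C.
Stored little-endian, the bytes at ascending addresses are 7C 21.
Read back as big-endian, the last byte is least significant, giving 0x7C21.

0x7C21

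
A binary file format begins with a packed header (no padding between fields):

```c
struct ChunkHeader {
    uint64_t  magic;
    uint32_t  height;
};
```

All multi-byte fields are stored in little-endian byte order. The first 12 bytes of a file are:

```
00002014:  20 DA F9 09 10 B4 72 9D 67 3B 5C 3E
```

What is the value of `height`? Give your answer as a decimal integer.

1046231911

`height` follows `magic` (8 bytes), so it starts at byte offset 8 and occupies 4 bytes.
Bytes at offsets 8..11: 67 3B 5C 3E.
Little-endian: lowest address holds the least-significant byte.
Reassemble most-significant byte first: 3E 5C 3B 67 → 0x3E5C3B67.
0x3E5C3B67 = 1046231911.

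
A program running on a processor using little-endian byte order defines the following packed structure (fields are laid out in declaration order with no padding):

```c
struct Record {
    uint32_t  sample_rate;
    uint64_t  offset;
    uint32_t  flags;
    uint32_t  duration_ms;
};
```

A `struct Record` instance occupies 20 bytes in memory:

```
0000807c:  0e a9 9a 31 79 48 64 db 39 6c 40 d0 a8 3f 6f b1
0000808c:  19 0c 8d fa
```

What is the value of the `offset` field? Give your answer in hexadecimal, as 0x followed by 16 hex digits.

`offset` follows `sample_rate` (4 bytes), so it starts at byte offset 4 and occupies 8 bytes.
Bytes at offsets 4..11: 79 48 64 DB 39 6C 40 D0.
In little-endian order the low byte comes first in memory.
Reassemble most-significant byte first: D0 40 6C 39 DB 64 48 79 → 0xD0406C39DB644879.

0xD0406C39DB644879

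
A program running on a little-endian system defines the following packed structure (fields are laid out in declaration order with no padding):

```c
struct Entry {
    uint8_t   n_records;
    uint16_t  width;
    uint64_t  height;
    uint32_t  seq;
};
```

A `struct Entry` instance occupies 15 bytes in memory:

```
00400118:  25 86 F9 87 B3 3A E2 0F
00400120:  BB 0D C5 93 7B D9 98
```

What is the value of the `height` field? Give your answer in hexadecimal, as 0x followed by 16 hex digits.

`height` follows `n_records` (1 B), `width` (2 B), so it starts at offset 1 + 2 = 3 and occupies 8 bytes.
Bytes at offsets 3..10: 87 B3 3A E2 0F BB 0D C5.
Little-endian stores the least-significant byte at the lowest address.
Reassemble most-significant byte first: C5 0D BB 0F E2 3A B3 87 → 0xC50DBB0FE23AB387.

0xC50DBB0FE23AB387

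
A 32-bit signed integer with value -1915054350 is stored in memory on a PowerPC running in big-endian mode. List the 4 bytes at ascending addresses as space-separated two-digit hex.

Two's complement of -1915054350 in 32 bits: 1915054350 = 0x7225690E; invert → 0x8DDA96F1; add 1 → 0x8DDA96F2.
Split into bytes (most-significant first): 8D DA 96 F2.
In big-endian order the high byte comes first in memory.
So the memory order matches the most-significant-first order: 8D DA 96 F2.

8D DA 96 F2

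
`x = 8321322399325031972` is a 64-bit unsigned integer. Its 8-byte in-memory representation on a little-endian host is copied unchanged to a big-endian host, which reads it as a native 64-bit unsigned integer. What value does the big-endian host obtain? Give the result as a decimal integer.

2598090217596812147

8321322399325031972 in 64-bit hexadecimal is 0x737B46A249450E24.
Stored little-endian, the bytes at ascending addresses are 24 0E 45 49 A2 46 7B 73.
Read back as big-endian, the last byte is least significant, giving 0x240E4549A2467B73.
0x240E4549A2467B73 = 2598090217596812147.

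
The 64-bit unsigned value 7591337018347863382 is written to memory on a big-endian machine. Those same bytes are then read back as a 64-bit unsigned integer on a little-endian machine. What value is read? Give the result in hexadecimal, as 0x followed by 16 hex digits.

7591337018347863382 in 64-bit hexadecimal is 0x6959D8CC2CE5BD56.
Stored big-endian, the bytes at ascending addresses are 69 59 D8 CC 2C E5 BD 56.
Read back as little-endian, the first byte is least significant, giving 0x56BDE52CCCD85969.

0x56BDE52CCCD85969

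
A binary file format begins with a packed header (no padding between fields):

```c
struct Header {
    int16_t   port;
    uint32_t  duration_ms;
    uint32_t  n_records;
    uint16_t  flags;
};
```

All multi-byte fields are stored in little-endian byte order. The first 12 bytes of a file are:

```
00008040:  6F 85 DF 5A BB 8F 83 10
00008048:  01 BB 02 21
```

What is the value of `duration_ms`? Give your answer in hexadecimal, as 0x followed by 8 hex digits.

`duration_ms` follows `port` (2 bytes), so it starts at byte offset 2 and occupies 4 bytes.
Bytes at offsets 2..5: DF 5A BB 8F.
In little-endian order the low byte comes first in memory.
Reassemble most-significant byte first: 8F BB 5A DF → 0x8FBB5ADF.

0x8FBB5ADF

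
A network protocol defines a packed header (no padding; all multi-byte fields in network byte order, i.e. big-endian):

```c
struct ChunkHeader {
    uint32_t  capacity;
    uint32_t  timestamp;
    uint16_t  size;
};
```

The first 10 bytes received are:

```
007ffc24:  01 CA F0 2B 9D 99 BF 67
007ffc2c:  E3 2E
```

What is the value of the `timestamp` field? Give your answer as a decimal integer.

`timestamp` follows `capacity` (4 bytes), so it starts at byte offset 4 and occupies 4 bytes.
Bytes at offsets 4..7: 9D 99 BF 67.
Big-endian stores the most-significant byte at the lowest address.
The bytes are already most-significant first: 0x9D99BF67.
0x9D99BF67 = 2644098919.

2644098919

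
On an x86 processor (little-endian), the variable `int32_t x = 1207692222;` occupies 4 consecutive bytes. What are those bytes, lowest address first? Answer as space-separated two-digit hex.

BE EB FB 47

1207692222 in hexadecimal, padded to 32 bits, is 0x47FBEBBE.
Split into bytes (most-significant first): 47 FB EB BE.
Little-endian: lowest address holds the least-significant byte.
So at ascending addresses the bytes are BE EB FB 47.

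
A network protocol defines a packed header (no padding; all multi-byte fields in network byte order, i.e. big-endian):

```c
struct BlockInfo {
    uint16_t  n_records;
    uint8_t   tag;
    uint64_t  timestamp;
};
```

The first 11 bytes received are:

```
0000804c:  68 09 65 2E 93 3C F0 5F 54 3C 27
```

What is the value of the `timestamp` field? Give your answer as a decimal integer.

`timestamp` follows `n_records` (2 B), `tag` (1 B), so it starts at offset 2 + 1 = 3 and occupies 8 bytes.
Bytes at offsets 3..10: 2E 93 3C F0 5F 54 3C 27.
Big-endian: lowest address holds the most-significant byte.
The bytes are already most-significant first: 0x2E933CF05F543C27.
0x2E933CF05F543C27 = 3356093150410325031.

3356093150410325031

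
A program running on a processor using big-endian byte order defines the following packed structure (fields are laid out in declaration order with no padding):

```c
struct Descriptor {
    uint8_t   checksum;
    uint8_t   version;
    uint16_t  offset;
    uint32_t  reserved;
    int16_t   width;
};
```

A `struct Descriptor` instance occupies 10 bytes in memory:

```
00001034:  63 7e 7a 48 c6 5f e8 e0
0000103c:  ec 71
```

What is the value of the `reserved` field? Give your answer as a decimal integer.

3328174304

`reserved` follows `checksum` (1 B), `version` (1 B), `offset` (2 B), so it starts at offset 1 + 1 + 2 = 4 and occupies 4 bytes.
Bytes at offsets 4..7: C6 5F E8 E0.
In big-endian order the high byte comes first in memory.
The bytes are already most-significant first: 0xC65FE8E0.
0xC65FE8E0 = 3328174304.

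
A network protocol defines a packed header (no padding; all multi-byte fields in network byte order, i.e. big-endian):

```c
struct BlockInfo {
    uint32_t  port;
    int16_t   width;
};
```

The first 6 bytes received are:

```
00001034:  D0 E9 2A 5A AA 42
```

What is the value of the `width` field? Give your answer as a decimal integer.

`width` follows `port` (4 bytes), so it starts at byte offset 4 and occupies 2 bytes.
Bytes at offsets 4..5: AA 42.
In big-endian order the high byte comes first in memory.
The bytes are already most-significant first: 0xAA42.
Top bit is set, so as a signed 16-bit value this is 0xAA42 − 2^16 = -21950.

-21950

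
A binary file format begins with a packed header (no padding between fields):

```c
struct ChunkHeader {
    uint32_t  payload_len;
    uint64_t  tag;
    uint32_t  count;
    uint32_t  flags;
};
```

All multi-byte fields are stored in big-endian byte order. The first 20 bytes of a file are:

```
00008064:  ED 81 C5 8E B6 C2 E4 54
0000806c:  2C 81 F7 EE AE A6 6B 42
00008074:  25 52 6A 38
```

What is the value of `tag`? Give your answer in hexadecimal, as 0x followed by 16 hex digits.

0xB6C2E4542C81F7EE

`tag` follows `payload_len` (4 bytes), so it starts at byte offset 4 and occupies 8 bytes.
Bytes at offsets 4..11: B6 C2 E4 54 2C 81 F7 EE.
In big-endian order the high byte comes first in memory.
The bytes are already most-significant first: 0xB6C2E4542C81F7EE.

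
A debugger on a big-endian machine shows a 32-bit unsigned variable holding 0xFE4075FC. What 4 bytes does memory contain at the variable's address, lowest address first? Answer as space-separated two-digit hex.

FE 40 75 FC

Split into bytes (most-significant first): FE 40 75 FC.
Big-endian stores the most-significant byte at the lowest address.
So the memory order matches the most-significant-first order: FE 40 75 FC.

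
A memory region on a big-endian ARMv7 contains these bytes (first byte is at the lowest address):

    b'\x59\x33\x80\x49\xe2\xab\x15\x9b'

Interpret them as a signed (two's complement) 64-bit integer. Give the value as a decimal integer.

6427622148011660699

Big-endian: lowest address holds the most-significant byte.
The bytes are already most-significant first: 0x59338049E2AB159B.
0x59338049E2AB159B = 6427622148011660699.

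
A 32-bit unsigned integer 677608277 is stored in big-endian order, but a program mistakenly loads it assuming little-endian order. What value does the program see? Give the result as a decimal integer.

1434149672

677608277 in 32-bit hexadecimal is 0x28637B55.
Stored big-endian, the bytes at ascending addresses are 28 63 7B 55.
Read back as little-endian, the first byte is least significant, giving 0x557B6328.
0x557B6328 = 1434149672.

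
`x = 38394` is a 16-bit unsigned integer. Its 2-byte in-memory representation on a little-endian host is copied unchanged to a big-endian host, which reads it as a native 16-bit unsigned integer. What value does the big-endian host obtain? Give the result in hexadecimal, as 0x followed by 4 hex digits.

0xFA95

38394 in 16-bit hexadecimal is 0x95FA.
Stored little-endian, the bytes at ascending addresses are FA 95.
Read back as big-endian, the last byte is least significant, giving 0xFA95.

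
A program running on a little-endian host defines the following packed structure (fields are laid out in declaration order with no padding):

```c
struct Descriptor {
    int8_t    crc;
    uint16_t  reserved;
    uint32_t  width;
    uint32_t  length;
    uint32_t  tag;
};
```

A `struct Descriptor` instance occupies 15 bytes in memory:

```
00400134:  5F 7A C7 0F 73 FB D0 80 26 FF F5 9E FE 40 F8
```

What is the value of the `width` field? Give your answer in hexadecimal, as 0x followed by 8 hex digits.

`width` follows `crc` (1 B), `reserved` (2 B), so it starts at offset 1 + 2 = 3 and occupies 4 bytes.
Bytes at offsets 3..6: 0F 73 FB D0.
Little-endian stores the least-significant byte at the lowest address.
Reassemble most-significant byte first: D0 FB 73 0F → 0xD0FB730F.

0xD0FB730F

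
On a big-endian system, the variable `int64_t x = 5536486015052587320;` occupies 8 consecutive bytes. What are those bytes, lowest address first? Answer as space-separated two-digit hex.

4C D5 8C B2 77 20 A1 38

5536486015052587320 in hexadecimal, padded to 64 bits, is 0x4CD58CB27720A138.
Split into bytes (most-significant first): 4C D5 8C B2 77 20 A1 38.
In big-endian order the high byte comes first in memory.
So the memory order matches the most-significant-first order: 4C D5 8C B2 77 20 A1 38.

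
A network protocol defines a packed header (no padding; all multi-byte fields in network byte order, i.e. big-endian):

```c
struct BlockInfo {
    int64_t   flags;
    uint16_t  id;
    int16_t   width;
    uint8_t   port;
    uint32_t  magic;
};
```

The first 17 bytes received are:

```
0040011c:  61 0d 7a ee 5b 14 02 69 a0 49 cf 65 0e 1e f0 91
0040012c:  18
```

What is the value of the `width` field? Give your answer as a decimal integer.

-12443

`width` follows `flags` (8 B), `id` (2 B), so it starts at offset 8 + 2 = 10 and occupies 2 bytes.
Bytes at offsets 10..11: CF 65.
Big-endian: lowest address holds the most-significant byte.
The bytes are already most-significant first: 0xCF65.
Top bit is set, so as a signed 16-bit value this is 0xCF65 − 2^16 = -12443.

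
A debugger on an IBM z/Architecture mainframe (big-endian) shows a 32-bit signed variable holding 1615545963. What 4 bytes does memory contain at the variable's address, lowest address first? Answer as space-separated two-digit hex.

60 4B 46 6B

1615545963 in hexadecimal, padded to 32 bits, is 0x604B466B.
Split into bytes (most-significant first): 60 4B 46 6B.
Big-endian: lowest address holds the most-significant byte.
So the memory order matches the most-significant-first order: 60 4B 46 6B.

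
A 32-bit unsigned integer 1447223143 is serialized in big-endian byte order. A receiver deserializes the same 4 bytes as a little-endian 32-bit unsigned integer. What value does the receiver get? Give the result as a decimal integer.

1742684758

1447223143 in 32-bit hexadecimal is 0x5642DF67.
Stored big-endian, the bytes at ascending addresses are 56 42 DF 67.
Read back as little-endian, the first byte is least significant, giving 0x67DF4256.
0x67DF4256 = 1742684758.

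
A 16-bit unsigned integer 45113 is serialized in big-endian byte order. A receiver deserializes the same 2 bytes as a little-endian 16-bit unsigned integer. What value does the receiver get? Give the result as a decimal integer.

14768

45113 in 16-bit hexadecimal is 0xB039.
Stored big-endian, the bytes at ascending addresses are B0 39.
Read back as little-endian, the first byte is least significant, giving 0x39B0.
0x39B0 = 14768.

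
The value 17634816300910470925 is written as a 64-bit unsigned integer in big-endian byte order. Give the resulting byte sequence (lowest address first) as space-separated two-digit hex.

F4 BB 73 FE 0F 09 67 0D

17634816300910470925 in hexadecimal, padded to 64 bits, is 0xF4BB73FE0F09670D.
Split into bytes (most-significant first): F4 BB 73 FE 0F 09 67 0D.
In big-endian order the high byte comes first in memory.
So the memory order matches the most-significant-first order: F4 BB 73 FE 0F 09 67 0D.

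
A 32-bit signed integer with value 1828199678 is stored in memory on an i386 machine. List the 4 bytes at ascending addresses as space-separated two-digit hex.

FE 1C F8 6C

1828199678 in hexadecimal, padded to 32 bits, is 0x6CF81CFE.
Split into bytes (most-significant first): 6C F8 1C FE.
In little-endian order the low byte comes first in memory.
So at ascending addresses the bytes are FE 1C F8 6C.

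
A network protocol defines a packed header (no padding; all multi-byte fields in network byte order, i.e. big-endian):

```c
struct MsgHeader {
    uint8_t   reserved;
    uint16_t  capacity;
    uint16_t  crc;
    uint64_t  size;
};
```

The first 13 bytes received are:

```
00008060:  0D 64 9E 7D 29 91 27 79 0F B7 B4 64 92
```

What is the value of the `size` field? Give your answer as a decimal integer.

`size` follows `reserved` (1 B), `capacity` (2 B), `crc` (2 B), so it starts at offset 1 + 2 + 2 = 5 and occupies 8 bytes.
Bytes at offsets 5..12: 91 27 79 0F B7 B4 64 92.
Big-endian stores the most-significant byte at the lowest address.
The bytes are already most-significant first: 0x9127790FB7B46492.
0x9127790FB7B46492 = 10459461768004789394.

10459461768004789394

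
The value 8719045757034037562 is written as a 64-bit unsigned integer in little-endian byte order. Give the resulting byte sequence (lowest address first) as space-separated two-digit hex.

8719045757034037562 in hexadecimal, padded to 64 bits, is 0x790045EBA864013A.
Split into bytes (most-significant first): 79 00 45 EB A8 64 01 3A.
Little-endian stores the least-significant byte at the lowest address.
So at ascending addresses the bytes are 3A 01 64 A8 EB 45 00 79.

3A 01 64 A8 EB 45 00 79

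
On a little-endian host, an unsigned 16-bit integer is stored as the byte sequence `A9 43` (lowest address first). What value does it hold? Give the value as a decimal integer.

17321

In little-endian order the low byte comes first in memory.
Reassemble most-significant byte first: 43 A9 → 0x43A9.
0x43A9 = 17321.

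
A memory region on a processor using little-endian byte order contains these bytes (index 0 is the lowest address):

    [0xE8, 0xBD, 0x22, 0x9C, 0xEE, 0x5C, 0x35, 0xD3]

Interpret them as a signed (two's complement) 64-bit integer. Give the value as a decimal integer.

Little-endian stores the least-significant byte at the lowest address.
Reassemble most-significant byte first: D3 35 5C EE 9C 22 BD E8 → 0xD3355CEE9C22BDE8.
Top bit is set, so as a signed 64-bit value this is 0xD3355CEE9C22BDE8 − 2^64 = -3227571378049597976.

-3227571378049597976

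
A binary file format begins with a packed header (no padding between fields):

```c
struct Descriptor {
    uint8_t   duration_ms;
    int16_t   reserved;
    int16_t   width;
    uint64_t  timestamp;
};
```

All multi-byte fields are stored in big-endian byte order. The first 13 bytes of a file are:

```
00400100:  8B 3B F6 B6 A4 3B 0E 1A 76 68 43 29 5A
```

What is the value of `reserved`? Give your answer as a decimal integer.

`reserved` follows `duration_ms` (1 byte), so it starts at byte offset 1 and occupies 2 bytes.
Bytes at offsets 1..2: 3B F6.
In big-endian order the high byte comes first in memory.
The bytes are already most-significant first: 0x3BF6.
0x3BF6 = 15350.

15350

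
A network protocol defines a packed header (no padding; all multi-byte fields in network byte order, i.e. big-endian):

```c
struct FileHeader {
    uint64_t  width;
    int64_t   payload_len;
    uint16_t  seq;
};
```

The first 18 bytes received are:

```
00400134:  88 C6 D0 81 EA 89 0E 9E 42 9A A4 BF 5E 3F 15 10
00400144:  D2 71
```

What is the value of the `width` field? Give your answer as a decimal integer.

9855794090951118494

`width` is the first field, at byte offset 0, occupying 8 bytes.
Bytes at offsets 0..7: 88 C6 D0 81 EA 89 0E 9E.
Big-endian: lowest address holds the most-significant byte.
The bytes are already most-significant first: 0x88C6D081EA890E9E.
0x88C6D081EA890E9E = 9855794090951118494.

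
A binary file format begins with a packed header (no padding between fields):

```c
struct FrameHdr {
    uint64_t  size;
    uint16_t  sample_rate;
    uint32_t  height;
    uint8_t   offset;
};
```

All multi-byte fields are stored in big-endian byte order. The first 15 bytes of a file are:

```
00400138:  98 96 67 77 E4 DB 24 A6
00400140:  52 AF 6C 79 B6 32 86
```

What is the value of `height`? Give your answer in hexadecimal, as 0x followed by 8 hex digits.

0x6C79B632

`height` follows `size` (8 B), `sample_rate` (2 B), so it starts at offset 8 + 2 = 10 and occupies 4 bytes.
Bytes at offsets 10..13: 6C 79 B6 32.
In big-endian order the high byte comes first in memory.
The bytes are already most-significant first: 0x6C79B632.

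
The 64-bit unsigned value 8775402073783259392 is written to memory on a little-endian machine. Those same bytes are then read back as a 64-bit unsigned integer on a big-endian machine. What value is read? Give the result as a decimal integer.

58849339924924537

8775402073783259392 in 64-bit hexadecimal is 0x79C87DB12913D100.
Stored little-endian, the bytes at ascending addresses are 00 D1 13 29 B1 7D C8 79.
Read back as big-endian, the last byte is least significant, giving 0x00D11329B17DC879.
0x00D11329B17DC879 = 58849339924924537.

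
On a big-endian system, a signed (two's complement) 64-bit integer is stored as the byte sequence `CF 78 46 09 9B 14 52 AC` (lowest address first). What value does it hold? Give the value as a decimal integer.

Big-endian: lowest address holds the most-significant byte.
The bytes are already most-significant first: 0xCF7846099B1452AC.
Top bit is set, so as a signed 64-bit value this is 0xCF7846099B1452AC − 2^64 = -3496968103582739796.

-3496968103582739796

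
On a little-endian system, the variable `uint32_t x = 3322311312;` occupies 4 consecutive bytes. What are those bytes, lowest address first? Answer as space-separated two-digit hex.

3322311312 in hexadecimal, padded to 32 bits, is 0xC6067290.
Split into bytes (most-significant first): C6 06 72 90.
Little-endian: lowest address holds the least-significant byte.
So at ascending addresses the bytes are 90 72 06 C6.

90 72 06 C6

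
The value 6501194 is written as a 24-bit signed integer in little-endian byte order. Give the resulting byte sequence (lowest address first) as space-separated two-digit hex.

6501194 in hexadecimal, padded to 24 bits, is 0x63334A.
Split into bytes (most-significant first): 63 33 4A.
Little-endian stores the least-significant byte at the lowest address.
So at ascending addresses the bytes are 4A 33 63.

4A 33 63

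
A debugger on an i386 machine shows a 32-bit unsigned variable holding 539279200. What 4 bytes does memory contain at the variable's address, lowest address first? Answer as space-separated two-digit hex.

60 BF 24 20

539279200 in hexadecimal, padded to 32 bits, is 0x2024BF60.
Split into bytes (most-significant first): 20 24 BF 60.
Little-endian stores the least-significant byte at the lowest address.
So at ascending addresses the bytes are 60 BF 24 20.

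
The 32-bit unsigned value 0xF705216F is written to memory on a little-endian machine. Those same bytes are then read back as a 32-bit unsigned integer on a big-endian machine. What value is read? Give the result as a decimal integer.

1864435191

Stored little-endian, the bytes at ascending addresses are 6F 21 05 F7.
Read back as big-endian, the last byte is least significant, giving 0x6F2105F7.
0x6F2105F7 = 1864435191.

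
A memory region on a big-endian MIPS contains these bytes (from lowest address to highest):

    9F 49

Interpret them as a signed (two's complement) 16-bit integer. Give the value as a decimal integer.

-24759

In big-endian order the high byte comes first in memory.
The bytes are already most-significant first: 0x9F49.
Top bit is set, so as a signed 16-bit value this is 0x9F49 − 2^16 = -24759.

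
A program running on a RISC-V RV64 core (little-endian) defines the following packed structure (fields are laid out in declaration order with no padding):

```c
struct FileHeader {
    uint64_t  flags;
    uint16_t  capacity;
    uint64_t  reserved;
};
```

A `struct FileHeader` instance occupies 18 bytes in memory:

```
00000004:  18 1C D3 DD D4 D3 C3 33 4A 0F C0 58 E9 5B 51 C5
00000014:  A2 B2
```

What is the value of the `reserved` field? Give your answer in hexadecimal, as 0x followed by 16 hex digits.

`reserved` follows `flags` (8 B), `capacity` (2 B), so it starts at offset 8 + 2 = 10 and occupies 8 bytes.
Bytes at offsets 10..17: C0 58 E9 5B 51 C5 A2 B2.
Little-endian stores the least-significant byte at the lowest address.
Reassemble most-significant byte first: B2 A2 C5 51 5B E9 58 C0 → 0xB2A2C5515BE958C0.

0xB2A2C5515BE958C0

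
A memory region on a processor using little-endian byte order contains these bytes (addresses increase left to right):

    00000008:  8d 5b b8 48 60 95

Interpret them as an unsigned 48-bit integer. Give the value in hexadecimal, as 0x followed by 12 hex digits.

In little-endian order the low byte comes first in memory.
Reassemble most-significant byte first: 95 60 48 B8 5B 8D → 0x956048B85B8D.

0x956048B85B8D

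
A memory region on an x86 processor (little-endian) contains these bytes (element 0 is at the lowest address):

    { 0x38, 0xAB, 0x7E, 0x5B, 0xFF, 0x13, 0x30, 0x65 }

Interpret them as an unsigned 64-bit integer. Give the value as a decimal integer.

7291349784185449272

In little-endian order the low byte comes first in memory.
Reassemble most-significant byte first: 65 30 13 FF 5B 7E AB 38 → 0x653013FF5B7EAB38.
0x653013FF5B7EAB38 = 7291349784185449272.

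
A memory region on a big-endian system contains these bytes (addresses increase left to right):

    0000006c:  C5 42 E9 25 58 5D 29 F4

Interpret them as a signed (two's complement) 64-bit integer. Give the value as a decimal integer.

-4232564353169282572

In big-endian order the high byte comes first in memory.
The bytes are already most-significant first: 0xC542E925585D29F4.
Top bit is set, so as a signed 64-bit value this is 0xC542E925585D29F4 − 2^64 = -4232564353169282572.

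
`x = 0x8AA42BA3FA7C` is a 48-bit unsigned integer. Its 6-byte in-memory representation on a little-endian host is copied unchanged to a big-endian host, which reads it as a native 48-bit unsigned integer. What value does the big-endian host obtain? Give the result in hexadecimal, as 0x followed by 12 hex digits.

Stored little-endian, the bytes at ascending addresses are 7C FA A3 2B A4 8A.
Read back as big-endian, the last byte is least significant, giving 0x7CFAA32BA48A.

0x7CFAA32BA48A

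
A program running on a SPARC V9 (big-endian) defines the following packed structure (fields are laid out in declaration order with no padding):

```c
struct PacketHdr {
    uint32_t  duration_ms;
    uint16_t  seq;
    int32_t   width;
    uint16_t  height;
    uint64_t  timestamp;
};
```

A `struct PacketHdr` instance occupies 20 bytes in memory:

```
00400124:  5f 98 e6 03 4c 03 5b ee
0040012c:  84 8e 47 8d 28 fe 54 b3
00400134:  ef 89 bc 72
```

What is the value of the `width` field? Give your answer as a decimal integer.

1542358158

`width` follows `duration_ms` (4 B), `seq` (2 B), so it starts at offset 4 + 2 = 6 and occupies 4 bytes.
Bytes at offsets 6..9: 5B EE 84 8E.
Big-endian stores the most-significant byte at the lowest address.
The bytes are already most-significant first: 0x5BEE848E.
0x5BEE848E = 1542358158.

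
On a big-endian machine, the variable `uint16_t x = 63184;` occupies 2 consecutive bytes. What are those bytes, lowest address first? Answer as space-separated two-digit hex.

63184 in hexadecimal, padded to 16 bits, is 0xF6D0.
Split into bytes (most-significant first): F6 D0.
Big-endian: lowest address holds the most-significant byte.
So the memory order matches the most-significant-first order: F6 D0.

F6 D0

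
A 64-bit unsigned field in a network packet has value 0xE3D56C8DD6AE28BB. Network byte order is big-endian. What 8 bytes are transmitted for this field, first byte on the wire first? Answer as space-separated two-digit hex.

Split into bytes (most-significant first): E3 D5 6C 8D D6 AE 28 BB.
Big-endian stores the most-significant byte at the lowest address.
So the memory order matches the most-significant-first order: E3 D5 6C 8D D6 AE 28 BB.

E3 D5 6C 8D D6 AE 28 BB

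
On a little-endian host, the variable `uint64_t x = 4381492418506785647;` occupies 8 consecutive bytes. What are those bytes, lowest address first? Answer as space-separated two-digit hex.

4381492418506785647 in hexadecimal, padded to 64 bits, is 0x3CCE3023F72A036F.
Split into bytes (most-significant first): 3C CE 30 23 F7 2A 03 6F.
In little-endian order the low byte comes first in memory.
So at ascending addresses the bytes are 6F 03 2A F7 23 30 CE 3C.

6F 03 2A F7 23 30 CE 3C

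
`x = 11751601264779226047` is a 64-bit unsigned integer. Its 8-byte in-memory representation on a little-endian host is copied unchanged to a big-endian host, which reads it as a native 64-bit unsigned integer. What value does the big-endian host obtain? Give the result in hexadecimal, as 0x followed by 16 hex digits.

11751601264779226047 in 64-bit hexadecimal is 0xA316131671326BBF.
Stored little-endian, the bytes at ascending addresses are BF 6B 32 71 16 13 16 A3.
Read back as big-endian, the last byte is least significant, giving 0xBF6B3271161316A3.

0xBF6B3271161316A3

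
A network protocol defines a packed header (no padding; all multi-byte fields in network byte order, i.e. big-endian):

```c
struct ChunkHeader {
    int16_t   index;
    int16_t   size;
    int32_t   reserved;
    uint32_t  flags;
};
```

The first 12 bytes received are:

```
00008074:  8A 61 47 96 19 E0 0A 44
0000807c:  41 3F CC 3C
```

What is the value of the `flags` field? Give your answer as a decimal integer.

`flags` follows `index` (2 B), `size` (2 B), `reserved` (4 B), so it starts at offset 2 + 2 + 4 = 8 and occupies 4 bytes.
Bytes at offsets 8..11: 41 3F CC 3C.
In big-endian order the high byte comes first in memory.
The bytes are already most-significant first: 0x413FCC3C.
0x413FCC3C = 1094700092.

1094700092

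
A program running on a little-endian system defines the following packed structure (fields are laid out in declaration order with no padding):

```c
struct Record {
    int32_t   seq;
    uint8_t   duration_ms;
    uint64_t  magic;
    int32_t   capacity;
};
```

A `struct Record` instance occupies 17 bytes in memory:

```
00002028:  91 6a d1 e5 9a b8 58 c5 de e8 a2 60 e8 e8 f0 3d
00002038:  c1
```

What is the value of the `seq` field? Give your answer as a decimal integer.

`seq` is the first field, at byte offset 0, occupying 4 bytes.
Bytes at offsets 0..3: 91 6A D1 E5.
Little-endian: lowest address holds the least-significant byte.
Reassemble most-significant byte first: E5 D1 6A 91 → 0xE5D16A91.
Top bit is set, so as a signed 32-bit value this is 0xE5D16A91 − 2^32 = -439260527.

-439260527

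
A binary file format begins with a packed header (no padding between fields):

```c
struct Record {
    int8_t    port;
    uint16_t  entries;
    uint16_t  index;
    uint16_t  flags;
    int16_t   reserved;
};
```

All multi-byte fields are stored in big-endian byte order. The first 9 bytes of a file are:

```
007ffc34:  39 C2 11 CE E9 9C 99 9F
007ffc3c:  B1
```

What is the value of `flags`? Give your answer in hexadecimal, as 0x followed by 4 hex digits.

`flags` follows `port` (1 B), `entries` (2 B), `index` (2 B), so it starts at offset 1 + 2 + 2 = 5 and occupies 2 bytes.
Bytes at offsets 5..6: 9C 99.
Big-endian stores the most-significant byte at the lowest address.
The bytes are already most-significant first: 0x9C99.

0x9C99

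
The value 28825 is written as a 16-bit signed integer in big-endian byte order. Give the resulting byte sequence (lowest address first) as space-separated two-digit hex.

70 99

28825 in hexadecimal, padded to 16 bits, is 0x7099.
Split into bytes (most-significant first): 70 99.
In big-endian order the high byte comes first in memory.
So the memory order matches the most-significant-first order: 70 99.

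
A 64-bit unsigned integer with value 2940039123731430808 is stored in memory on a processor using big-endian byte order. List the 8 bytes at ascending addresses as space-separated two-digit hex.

28 CD 1E 01 8B C3 3D 98

2940039123731430808 in hexadecimal, padded to 64 bits, is 0x28CD1E018BC33D98.
Split into bytes (most-significant first): 28 CD 1E 01 8B C3 3D 98.
In big-endian order the high byte comes first in memory.
So the memory order matches the most-significant-first order: 28 CD 1E 01 8B C3 3D 98.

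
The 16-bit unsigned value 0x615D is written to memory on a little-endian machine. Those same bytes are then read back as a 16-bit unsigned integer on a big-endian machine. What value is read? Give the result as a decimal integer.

Stored little-endian, the bytes at ascending addresses are 5D 61.
Read back as big-endian, the last byte is least significant, giving 0x5D61.
0x5D61 = 23905.

23905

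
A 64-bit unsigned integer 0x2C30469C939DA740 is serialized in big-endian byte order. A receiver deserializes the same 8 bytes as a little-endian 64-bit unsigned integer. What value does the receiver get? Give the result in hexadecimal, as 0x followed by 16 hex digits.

Stored big-endian, the bytes at ascending addresses are 2C 30 46 9C 93 9D A7 40.
Read back as little-endian, the first byte is least significant, giving 0x40A79D939C46302C.

0x40A79D939C46302C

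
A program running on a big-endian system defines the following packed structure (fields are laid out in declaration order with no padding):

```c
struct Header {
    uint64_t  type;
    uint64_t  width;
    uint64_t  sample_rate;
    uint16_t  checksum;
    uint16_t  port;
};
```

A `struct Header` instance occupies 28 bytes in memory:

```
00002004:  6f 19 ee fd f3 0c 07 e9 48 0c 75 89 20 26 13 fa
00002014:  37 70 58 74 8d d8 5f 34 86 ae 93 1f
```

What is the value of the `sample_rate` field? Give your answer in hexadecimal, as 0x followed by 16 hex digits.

0x377058748DD85F34

`sample_rate` follows `type` (8 B), `width` (8 B), so it starts at offset 8 + 8 = 16 and occupies 8 bytes.
Bytes at offsets 16..23: 37 70 58 74 8D D8 5F 34.
Big-endian stores the most-significant byte at the lowest address.
The bytes are already most-significant first: 0x377058748DD85F34.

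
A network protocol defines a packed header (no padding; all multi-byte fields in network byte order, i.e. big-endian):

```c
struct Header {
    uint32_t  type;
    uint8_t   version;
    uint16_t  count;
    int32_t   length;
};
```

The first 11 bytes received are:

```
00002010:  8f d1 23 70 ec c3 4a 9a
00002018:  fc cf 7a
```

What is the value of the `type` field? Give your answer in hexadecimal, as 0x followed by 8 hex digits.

`type` is the first field, at byte offset 0, occupying 4 bytes.
Bytes at offsets 0..3: 8F D1 23 70.
Big-endian: lowest address holds the most-significant byte.
The bytes are already most-significant first: 0x8FD12370.

0x8FD12370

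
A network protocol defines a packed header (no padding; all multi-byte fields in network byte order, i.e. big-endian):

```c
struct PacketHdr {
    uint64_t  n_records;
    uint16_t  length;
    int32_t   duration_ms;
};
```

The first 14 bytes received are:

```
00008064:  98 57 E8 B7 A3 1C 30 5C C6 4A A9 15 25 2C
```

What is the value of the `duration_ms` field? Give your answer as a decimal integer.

`duration_ms` follows `n_records` (8 B), `length` (2 B), so it starts at offset 8 + 2 = 10 and occupies 4 bytes.
Bytes at offsets 10..13: A9 15 25 2C.
Big-endian: lowest address holds the most-significant byte.
The bytes are already most-significant first: 0xA915252C.
Top bit is set, so as a signed 32-bit value this is 0xA915252C − 2^32 = -1458232020.

-1458232020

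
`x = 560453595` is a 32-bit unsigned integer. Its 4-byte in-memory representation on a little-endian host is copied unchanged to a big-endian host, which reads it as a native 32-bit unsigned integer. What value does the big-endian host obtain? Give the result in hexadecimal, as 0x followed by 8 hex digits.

560453595 in 32-bit hexadecimal is 0x2167D7DB.
Stored little-endian, the bytes at ascending addresses are DB D7 67 21.
Read back as big-endian, the last byte is least significant, giving 0xDBD76721.

0xDBD76721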